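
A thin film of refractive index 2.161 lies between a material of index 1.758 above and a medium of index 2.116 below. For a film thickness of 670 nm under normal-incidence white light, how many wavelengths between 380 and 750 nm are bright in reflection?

At the upper boundary (n = 1.758 to n = 2.161) the reflected ray undergoes a half-wave phase shift.
At the lower boundary (n = 2.161 to n = 2.116) the reflected ray undergoes no phase shift.
Exactly one π shift → a net half-wave offset.
With one net inversion, constructive interference in reflection requires 2 n t = (m + ½) λ.
λ = 2 n t / (m + ½) = 2896 / (m + ½) nm.
m=3: 827 nm (IR); m=4: 643 nm (visible); m=5: 526 nm (visible); m=6: 445 nm (visible); m=7: 386 nm (visible); m=8: 341 nm (UV).

4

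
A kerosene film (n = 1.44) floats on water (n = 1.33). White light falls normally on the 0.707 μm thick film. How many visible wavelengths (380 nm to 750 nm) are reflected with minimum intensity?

Ray reflecting at the top interface goes from n = 1.0 toward n = 1.44: a half-wave phase shift.
At the lower boundary (n = 1.44 to n = 1.33) the reflected ray undergoes no phase shift.
Net: one phase inversion between the two reflected rays.
With one net inversion, destructive interference in reflection requires 2 n t = m λ.
λ = 2 n t / m = 2036 / m nm.
m=2: 1018 nm (IR); m=3: 679 nm (visible); m=4: 509 nm (visible); m=5: 407 nm (visible); m=6: 339 nm (UV).

3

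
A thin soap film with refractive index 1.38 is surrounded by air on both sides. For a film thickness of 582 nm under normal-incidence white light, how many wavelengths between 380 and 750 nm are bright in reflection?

Top surface (1.0 → 1.38): reflection off a higher-index medium gives a half-wave phase shift.
Ray reflecting at the bottom interface goes from n = 1.38 toward n = 1.0: no phase shift.
Exactly one π shift → a net half-wave offset.
So the condition for constructive reflection is 2 n t = (m + ½) λ.
λ = 2 n t / (m + ½) = 1606 / (m + ½) nm.
m=1: 1071 nm (IR); m=2: 643 nm (visible); m=3: 459 nm (visible); m=4: 357 nm (UV).

2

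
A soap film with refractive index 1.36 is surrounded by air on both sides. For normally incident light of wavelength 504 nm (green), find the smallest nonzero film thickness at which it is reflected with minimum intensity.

185 nm

Top surface (1.0 → 1.36): reflection off a higher-index medium gives a half-wave phase shift.
Bottom surface (1.36 → 1.0): reflection off a lower-index medium gives no phase shift.
Net: one phase inversion between the two reflected rays.
For weak reflection here: 2 n t = m λ.
Minimum nonzero at m = 1: t = λ / (2 n) = 504 / (2 × 1.36) = 185 nm.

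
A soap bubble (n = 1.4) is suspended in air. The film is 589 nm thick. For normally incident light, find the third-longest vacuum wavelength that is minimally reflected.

Top surface (1.0 → 1.4): reflection off a higher-index medium gives a half-wave phase shift.
Ray reflecting at the bottom interface goes from n = 1.4 toward n = 1.0: no phase shift.
Net: one phase inversion between the two reflected rays.
So the condition for destructive reflection is 2 n t = m λ.
λ = 2 n t / m. The third-longest wavelength is m = 3: λ = 2 × 1.4 × 589 / 3.00 = 550 nm.

550 nm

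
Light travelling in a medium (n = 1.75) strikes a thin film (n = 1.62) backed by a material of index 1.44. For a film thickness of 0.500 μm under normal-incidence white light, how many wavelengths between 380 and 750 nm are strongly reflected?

2

Top surface (1.75 → 1.62): reflection off a lower-index medium gives no phase shift.
Bottom surface (1.62 → 1.44): reflection off a lower-index medium gives no phase shift.
Net: no relative phase inversion (both shifts match).
So the condition for constructive reflection is 2 n t = m λ.
λ = 2 n t / m = 1620 / m nm.
m=2: 810 nm (IR); m=3: 540 nm (visible); m=4: 405 nm (visible); m=5: 324 nm (UV).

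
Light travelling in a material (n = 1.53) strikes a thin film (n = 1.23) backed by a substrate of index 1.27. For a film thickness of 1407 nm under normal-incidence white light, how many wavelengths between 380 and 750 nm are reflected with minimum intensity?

5

Top surface (1.53 → 1.23): reflection off a lower-index medium gives no phase shift.
At the lower boundary (n = 1.23 to n = 1.27) the reflected ray undergoes a half-wave phase shift.
The two reflections differ by half a wavelength.
With one net inversion, destructive interference in reflection requires 2 n t = m λ.
λ = 2 n t / m = 3461 / m nm.
m=4: 865 nm (IR); m=5: 692 nm (visible); m=6: 577 nm (visible); m=7: 494 nm (visible); m=8: 433 nm (visible); m=9: 385 nm (visible); m=10: 346 nm (UV).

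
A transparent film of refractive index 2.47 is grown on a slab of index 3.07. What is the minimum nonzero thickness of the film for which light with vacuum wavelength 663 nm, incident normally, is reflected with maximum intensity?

134 nm

Top surface (1.0 → 2.47): reflection off a higher-index medium gives a half-wave phase shift.
Bottom surface (2.47 → 3.07): reflection off a higher-index medium gives a half-wave phase shift.
Net: no relative phase inversion (both shifts match).
So the condition for constructive reflection is 2 n t = m λ.
Minimum nonzero at m = 1: t = λ / (2 n) = 663 / (2 × 2.47) = 134 nm.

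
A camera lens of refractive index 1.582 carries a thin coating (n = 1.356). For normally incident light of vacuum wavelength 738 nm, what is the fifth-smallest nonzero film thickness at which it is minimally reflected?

At the upper boundary (n = 1.0 to n = 1.356) the reflected ray undergoes a half-wave phase shift.
At the lower boundary (n = 1.356 to n = 1.582) the reflected ray undergoes a half-wave phase shift.
Net: no relative phase inversion (both shifts match).
With no net inversion, destructive interference in reflection requires 2 n t = (m + ½) λ.
The fifth-smallest nonzero thickness corresponds to m = 4: t = (m + ½) λ / (2 n) = 4.50 × 738 / (2 × 1.356) = 1225 nm.

1225 nm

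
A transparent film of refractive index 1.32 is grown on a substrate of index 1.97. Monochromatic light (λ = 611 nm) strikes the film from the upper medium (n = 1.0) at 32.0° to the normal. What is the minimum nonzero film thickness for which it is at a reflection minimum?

126 nm

At the upper boundary (n = 1.0 to n = 1.32) the reflected ray undergoes a half-wave phase shift.
Bottom surface (1.32 → 1.97): reflection off a higher-index medium gives a half-wave phase shift.
Net: no relative phase inversion (both shifts match).
For weak reflection here: 2 n t cos θ_r = (m + ½) λ.
Snell's law: 1.0 sin 32.0° = 1.32 sin θ_r → sin θ_r = 0.401, cos θ_r = 0.916.
Minimum at m = 0: t = λ / (4 n cos θ_r) = 611 / (4 × 1.32 × 0.916) = 126 nm.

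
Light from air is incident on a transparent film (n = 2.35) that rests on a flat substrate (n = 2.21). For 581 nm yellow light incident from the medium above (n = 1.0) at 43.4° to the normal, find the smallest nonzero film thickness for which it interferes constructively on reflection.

64.6 nm

Ray reflecting at the top interface goes from n = 1.0 toward n = 2.35: a half-wave phase shift.
At the lower boundary (n = 2.35 to n = 2.21) the reflected ray undergoes no phase shift.
Exactly one π shift → a net half-wave offset.
So the condition for constructive reflection is 2 n t cos θ_r = (m + ½) λ.
Snell's law: 1.0 sin 43.4° = 2.35 sin θ_r → sin θ_r = 0.292, cos θ_r = 0.956.
Minimum at m = 0: t = λ / (4 n cos θ_r) = 581 / (4 × 2.35 × 0.956) = 64.6 nm.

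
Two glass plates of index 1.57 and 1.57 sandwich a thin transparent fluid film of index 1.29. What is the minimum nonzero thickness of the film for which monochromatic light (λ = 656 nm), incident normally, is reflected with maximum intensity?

Ray reflecting at the top interface goes from n = 1.57 toward n = 1.29: no phase shift.
At the lower boundary (n = 1.29 to n = 1.57) the reflected ray undergoes a half-wave phase shift.
Net: one phase inversion between the two reflected rays.
For strong reflection here: 2 n t = (m + ½) λ.
Minimum at m = 0: t = λ / (4 n) = 656 / (4 × 1.29) = 127 nm.

127 nm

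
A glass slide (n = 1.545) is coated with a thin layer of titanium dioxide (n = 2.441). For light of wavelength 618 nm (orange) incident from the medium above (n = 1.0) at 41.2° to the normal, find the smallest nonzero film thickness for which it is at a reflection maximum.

Top surface (1.0 → 2.441): reflection off a higher-index medium gives a half-wave phase shift.
Ray reflecting at the bottom interface goes from n = 2.441 toward n = 1.545: no phase shift.
Exactly one π shift → a net half-wave offset.
For maximum reflection here: 2 n t cos θ_r = (m + ½) λ.
Snell's law: 1.0 sin 41.2° = 2.441 sin θ_r → sin θ_r = 0.270, cos θ_r = 0.963.
Minimum at m = 0: t = λ / (4 n cos θ_r) = 618 / (4 × 2.441 × 0.963) = 65.7 nm.

65.7 nm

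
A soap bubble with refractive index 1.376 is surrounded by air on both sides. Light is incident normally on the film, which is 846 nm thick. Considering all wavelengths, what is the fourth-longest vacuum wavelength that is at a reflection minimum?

582 nm

At the upper boundary (n = 1.0 to n = 1.376) the reflected ray undergoes a half-wave phase shift.
At the lower boundary (n = 1.376 to n = 1.0) the reflected ray undergoes no phase shift.
Net: one phase inversion between the two reflected rays.
For minimum reflection here: 2 n t = m λ.
λ = 2 n t / m. The fourth-longest wavelength is m = 4: λ = 2 × 1.376 × 846 / 4.00 = 582 nm.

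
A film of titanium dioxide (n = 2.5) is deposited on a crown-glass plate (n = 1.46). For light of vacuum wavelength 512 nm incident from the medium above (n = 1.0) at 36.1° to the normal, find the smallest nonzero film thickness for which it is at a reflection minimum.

Top surface (1.0 → 2.5): reflection off a higher-index medium gives a half-wave phase shift.
Bottom surface (2.5 → 1.46): reflection off a lower-index medium gives no phase shift.
The two reflections differ by half a wavelength.
So the condition for destructive reflection is 2 n t cos θ_r = m λ.
Snell's law: 1.0 sin 36.1° = 2.5 sin θ_r → sin θ_r = 0.236, cos θ_r = 0.972.
Minimum nonzero at m = 1: t = λ / (2 n cos θ_r) = 512 / (2 × 2.5 × 0.972) = 105 nm.

105 nm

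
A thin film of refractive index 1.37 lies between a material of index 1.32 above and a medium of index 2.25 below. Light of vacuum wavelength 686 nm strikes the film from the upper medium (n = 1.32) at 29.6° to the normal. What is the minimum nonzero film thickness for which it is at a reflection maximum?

At the upper boundary (n = 1.32 to n = 1.37) the reflected ray undergoes a half-wave phase shift.
Bottom surface (1.37 → 2.25): reflection off a higher-index medium gives a half-wave phase shift.
Net: no relative phase inversion (both shifts match).
For maximum reflection here: 2 n t cos θ_r = m λ.
Snell's law: 1.32 sin 29.6° = 1.37 sin θ_r → sin θ_r = 0.476, cos θ_r = 0.879.
Minimum nonzero at m = 1: t = λ / (2 n cos θ_r) = 686 / (2 × 1.37 × 0.879) = 285 nm.

285 nm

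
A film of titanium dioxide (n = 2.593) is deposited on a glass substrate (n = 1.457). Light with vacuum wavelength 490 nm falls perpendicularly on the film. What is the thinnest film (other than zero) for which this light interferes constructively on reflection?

47.2 nm

At the upper boundary (n = 1.0 to n = 2.593) the reflected ray undergoes a half-wave phase shift.
Bottom surface (2.593 → 1.457): reflection off a lower-index medium gives no phase shift.
Net: one phase inversion between the two reflected rays.
With one net inversion, constructive interference in reflection requires 2 n t = (m + ½) λ.
Minimum at m = 0: t = λ / (4 n) = 490 / (4 × 2.593) = 47.2 nm.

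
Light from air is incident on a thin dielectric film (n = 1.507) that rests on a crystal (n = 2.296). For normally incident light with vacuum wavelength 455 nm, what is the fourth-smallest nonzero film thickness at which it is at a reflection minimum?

Ray reflecting at the top interface goes from n = 1.0 toward n = 1.507: a half-wave phase shift.
Bottom surface (1.507 → 2.296): reflection off a higher-index medium gives a half-wave phase shift.
Zero or two π shifts → no net half-wave offset.
So the condition for destructive reflection is 2 n t = (m + ½) λ.
The fourth-smallest nonzero thickness corresponds to m = 3: t = (m + ½) λ / (2 n) = 3.50 × 455 / (2 × 1.507) = 528 nm.

528 nm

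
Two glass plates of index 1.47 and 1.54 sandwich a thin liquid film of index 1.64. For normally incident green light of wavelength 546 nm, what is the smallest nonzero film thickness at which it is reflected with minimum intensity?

Ray reflecting at the top interface goes from n = 1.47 toward n = 1.64: a half-wave phase shift.
At the lower boundary (n = 1.64 to n = 1.54) the reflected ray undergoes no phase shift.
Exactly one π shift → a net half-wave offset.
For weak reflection here: 2 n t = m λ.
The smallest nonzero thickness corresponds to m = 1: t = m λ / (2 n) = 1.00 × 546 / (2 × 1.64) = 166 nm.

166 nm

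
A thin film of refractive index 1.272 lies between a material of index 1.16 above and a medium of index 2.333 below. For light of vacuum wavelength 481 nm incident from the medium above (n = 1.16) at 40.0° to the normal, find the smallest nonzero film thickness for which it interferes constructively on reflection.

Top surface (1.16 → 1.272): reflection off a higher-index medium gives a half-wave phase shift.
Bottom surface (1.272 → 2.333): reflection off a higher-index medium gives a half-wave phase shift.
The two reflections carry the same phase change, so no net offset.
With no net inversion, constructive interference in reflection requires 2 n t cos θ_r = m λ.
Snell's law: 1.16 sin 40.0° = 1.272 sin θ_r → sin θ_r = 0.586, cos θ_r = 0.810.
Minimum nonzero at m = 1: t = λ / (2 n cos θ_r) = 481 / (2 × 1.272 × 0.810) = 233 nm.

233 nm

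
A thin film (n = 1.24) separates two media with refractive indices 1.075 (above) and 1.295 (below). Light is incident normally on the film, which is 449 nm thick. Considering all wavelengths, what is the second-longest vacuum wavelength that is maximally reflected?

557 nm

Top surface (1.075 → 1.24): reflection off a higher-index medium gives a half-wave phase shift.
Ray reflecting at the bottom interface goes from n = 1.24 toward n = 1.295: a half-wave phase shift.
The two reflections carry the same phase change, so no net offset.
For maximum reflection here: 2 n t = m λ.
λ = 2 n t / m. The second-longest wavelength is m = 2: λ = 2 × 1.24 × 449 / 2.00 = 557 nm.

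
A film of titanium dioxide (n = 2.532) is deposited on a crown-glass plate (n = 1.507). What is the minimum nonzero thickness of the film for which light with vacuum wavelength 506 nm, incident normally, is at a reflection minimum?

99.9 nm

Ray reflecting at the top interface goes from n = 1.0 toward n = 2.532: a half-wave phase shift.
Bottom surface (2.532 → 1.507): reflection off a lower-index medium gives no phase shift.
The two reflections differ by half a wavelength.
So the condition for destructive reflection is 2 n t = m λ.
Minimum nonzero at m = 1: t = λ / (2 n) = 506 / (2 × 2.532) = 99.9 nm.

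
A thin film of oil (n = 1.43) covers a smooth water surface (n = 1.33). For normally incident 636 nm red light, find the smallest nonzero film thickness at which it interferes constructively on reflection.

Ray reflecting at the top interface goes from n = 1.0 toward n = 1.43: a half-wave phase shift.
Bottom surface (1.43 → 1.33): reflection off a lower-index medium gives no phase shift.
The two reflections differ by half a wavelength.
So the condition for constructive reflection is 2 n t = (m + ½) λ.
Minimum at m = 0: t = λ / (4 n) = 636 / (4 × 1.43) = 111 nm.

111 nm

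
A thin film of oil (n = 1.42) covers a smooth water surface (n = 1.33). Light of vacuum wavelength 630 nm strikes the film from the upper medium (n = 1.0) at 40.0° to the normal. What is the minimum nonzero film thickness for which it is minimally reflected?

249 nm

Top surface (1.0 → 1.42): reflection off a higher-index medium gives a half-wave phase shift.
Bottom surface (1.42 → 1.33): reflection off a lower-index medium gives no phase shift.
Exactly one π shift → a net half-wave offset.
So the condition for destructive reflection is 2 n t cos θ_r = m λ.
Snell's law: 1.0 sin 40.0° = 1.42 sin θ_r → sin θ_r = 0.453, cos θ_r = 0.892.
Minimum nonzero at m = 1: t = λ / (2 n cos θ_r) = 630 / (2 × 1.42 × 0.892) = 249 nm.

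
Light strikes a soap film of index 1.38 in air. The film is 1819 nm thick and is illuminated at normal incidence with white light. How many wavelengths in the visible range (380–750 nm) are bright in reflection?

Top surface (1.0 → 1.38): reflection off a higher-index medium gives a half-wave phase shift.
At the lower boundary (n = 1.38 to n = 1.0) the reflected ray undergoes no phase shift.
Net: one phase inversion between the two reflected rays.
With one net inversion, constructive interference in reflection requires 2 n t = (m + ½) λ.
λ = 2 n t / (m + ½) = 5020 / (m + ½) nm.
m=6: 772 nm (IR); m=7: 669 nm (visible); m=8: 591 nm (visible); m=9: 528 nm (visible); m=10: 478 nm (visible); m=11: 437 nm (visible); m=12: 402 nm (visible); m=13: 372 nm (UV).

6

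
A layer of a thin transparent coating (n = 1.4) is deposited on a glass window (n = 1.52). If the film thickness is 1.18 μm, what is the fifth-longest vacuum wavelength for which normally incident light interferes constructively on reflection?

At the upper boundary (n = 1.0 to n = 1.4) the reflected ray undergoes a half-wave phase shift.
Bottom surface (1.4 → 1.52): reflection off a higher-index medium gives a half-wave phase shift.
The two reflections carry the same phase change, so no net offset.
For strong reflection here: 2 n t = m λ.
λ = 2 n t / m. The fifth-longest wavelength is m = 5: λ = 2 × 1.4 × 1180 / 5.00 = 661 nm.

661 nm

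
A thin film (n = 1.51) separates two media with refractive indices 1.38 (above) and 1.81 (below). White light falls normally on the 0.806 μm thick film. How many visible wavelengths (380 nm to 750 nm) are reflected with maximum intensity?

At the upper boundary (n = 1.38 to n = 1.51) the reflected ray undergoes a half-wave phase shift.
Ray reflecting at the bottom interface goes from n = 1.51 toward n = 1.81: a half-wave phase shift.
Zero or two π shifts → no net half-wave offset.
So the condition for constructive reflection is 2 n t = m λ.
λ = 2 n t / m = 2434 / m nm.
m=3: 811 nm (IR); m=4: 609 nm (visible); m=5: 487 nm (visible); m=6: 406 nm (visible); m=7: 348 nm (UV).

3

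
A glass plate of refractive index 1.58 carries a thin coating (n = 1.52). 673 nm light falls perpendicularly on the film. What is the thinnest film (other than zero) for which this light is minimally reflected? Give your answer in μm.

Ray reflecting at the top interface goes from n = 1.0 toward n = 1.52: a half-wave phase shift.
Bottom surface (1.52 → 1.58): reflection off a higher-index medium gives a half-wave phase shift.
Net: no relative phase inversion (both shifts match).
With no net inversion, destructive interference in reflection requires 2 n t = (m + ½) λ.
Minimum at m = 0: t = λ / (4 n) = 673 / (4 × 1.52) = 111 nm.

0.111 μm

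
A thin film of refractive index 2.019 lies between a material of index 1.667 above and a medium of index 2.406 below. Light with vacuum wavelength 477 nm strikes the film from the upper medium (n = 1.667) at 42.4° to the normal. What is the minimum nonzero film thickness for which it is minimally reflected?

71.1 nm

Top surface (1.667 → 2.019): reflection off a higher-index medium gives a half-wave phase shift.
At the lower boundary (n = 2.019 to n = 2.406) the reflected ray undergoes a half-wave phase shift.
Zero or two π shifts → no net half-wave offset.
For minimum reflection here: 2 n t cos θ_r = (m + ½) λ.
Snell's law: 1.667 sin 42.4° = 2.019 sin θ_r → sin θ_r = 0.557, cos θ_r = 0.831.
Minimum at m = 0: t = λ / (4 n cos θ_r) = 477 / (4 × 2.019 × 0.831) = 71.1 nm.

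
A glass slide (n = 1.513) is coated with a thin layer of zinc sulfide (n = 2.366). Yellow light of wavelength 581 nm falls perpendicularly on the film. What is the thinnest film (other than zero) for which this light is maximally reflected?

At the upper boundary (n = 1.0 to n = 2.366) the reflected ray undergoes a half-wave phase shift.
Bottom surface (2.366 → 1.513): reflection off a lower-index medium gives no phase shift.
Net: one phase inversion between the two reflected rays.
For bright reflection here: 2 n t = (m + ½) λ.
Minimum at m = 0: t = λ / (4 n) = 581 / (4 × 2.366) = 61.4 nm.

61.4 nm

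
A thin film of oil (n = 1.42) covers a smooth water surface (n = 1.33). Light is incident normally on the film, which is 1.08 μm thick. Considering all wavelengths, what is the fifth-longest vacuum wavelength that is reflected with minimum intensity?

At the upper boundary (n = 1.0 to n = 1.42) the reflected ray undergoes a half-wave phase shift.
Ray reflecting at the bottom interface goes from n = 1.42 toward n = 1.33: no phase shift.
The two reflections differ by half a wavelength.
For dark reflection here: 2 n t = m λ.
λ = 2 n t / m. The fifth-longest wavelength is m = 5: λ = 2 × 1.42 × 1080 / 5.00 = 613 nm.

613 nm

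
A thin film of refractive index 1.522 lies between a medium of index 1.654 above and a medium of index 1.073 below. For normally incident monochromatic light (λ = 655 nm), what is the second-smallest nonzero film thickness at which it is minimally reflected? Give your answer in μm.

Top surface (1.654 → 1.522): reflection off a lower-index medium gives no phase shift.
Ray reflecting at the bottom interface goes from n = 1.522 toward n = 1.073: no phase shift.
Zero or two π shifts → no net half-wave offset.
For dark reflection here: 2 n t = (m + ½) λ.
The second-smallest nonzero thickness corresponds to m = 1: t = (m + ½) λ / (2 n) = 1.50 × 655 / (2 × 1.522) = 323 nm.

0.323 μm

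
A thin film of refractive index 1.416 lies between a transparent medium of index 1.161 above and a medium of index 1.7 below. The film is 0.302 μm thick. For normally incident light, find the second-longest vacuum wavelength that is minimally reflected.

Top surface (1.161 → 1.416): reflection off a higher-index medium gives a half-wave phase shift.
At the lower boundary (n = 1.416 to n = 1.7) the reflected ray undergoes a half-wave phase shift.
The two reflections carry the same phase change, so no net offset.
For minimum reflection here: 2 n t = (m + ½) λ.
λ = 2 n t / (m + ½). The second-longest wavelength is m = 1: λ = 2 × 1.416 × 302 / 1.50 = 570 nm.

570 nm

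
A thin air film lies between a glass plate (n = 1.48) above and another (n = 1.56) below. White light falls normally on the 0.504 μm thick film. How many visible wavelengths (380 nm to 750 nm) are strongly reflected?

Top surface (1.48 → 1.0): reflection off a lower-index medium gives no phase shift.
Ray reflecting at the bottom interface goes from n = 1.0 toward n = 1.56: a half-wave phase shift.
Exactly one π shift → a net half-wave offset.
So the condition for constructive reflection is 2 n t = (m + ½) λ.
λ = 2 n t / (m + ½) = 1008 / (m + ½) nm.
m=0: 2016 nm (IR); m=1: 672 nm (visible); m=2: 403 nm (visible); m=3: 288 nm (UV).

2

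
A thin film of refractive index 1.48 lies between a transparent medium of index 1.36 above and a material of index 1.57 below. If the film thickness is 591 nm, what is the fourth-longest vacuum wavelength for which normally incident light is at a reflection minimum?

500 nm

At the upper boundary (n = 1.36 to n = 1.48) the reflected ray undergoes a half-wave phase shift.
Ray reflecting at the bottom interface goes from n = 1.48 toward n = 1.57: a half-wave phase shift.
Net: no relative phase inversion (both shifts match).
With no net inversion, destructive interference in reflection requires 2 n t = (m + ½) λ.
λ = 2 n t / (m + ½). The fourth-longest wavelength is m = 3: λ = 2 × 1.48 × 591 / 3.50 = 500 nm.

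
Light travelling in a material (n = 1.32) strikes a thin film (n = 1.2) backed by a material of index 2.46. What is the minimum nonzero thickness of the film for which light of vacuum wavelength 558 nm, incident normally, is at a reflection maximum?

Ray reflecting at the top interface goes from n = 1.32 toward n = 1.2: no phase shift.
At the lower boundary (n = 1.2 to n = 2.46) the reflected ray undergoes a half-wave phase shift.
The two reflections differ by half a wavelength.
With one net inversion, constructive interference in reflection requires 2 n t = (m + ½) λ.
Minimum at m = 0: t = λ / (4 n) = 558 / (4 × 1.2) = 116 nm.

116 nm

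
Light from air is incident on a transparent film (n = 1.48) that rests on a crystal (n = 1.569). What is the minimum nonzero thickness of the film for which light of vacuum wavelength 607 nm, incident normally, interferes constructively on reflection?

205 nm

At the upper boundary (n = 1.0 to n = 1.48) the reflected ray undergoes a half-wave phase shift.
At the lower boundary (n = 1.48 to n = 1.569) the reflected ray undergoes a half-wave phase shift.
Zero or two π shifts → no net half-wave offset.
For strong reflection here: 2 n t = m λ.
Minimum nonzero at m = 1: t = λ / (2 n) = 607 / (2 × 1.48) = 205 nm.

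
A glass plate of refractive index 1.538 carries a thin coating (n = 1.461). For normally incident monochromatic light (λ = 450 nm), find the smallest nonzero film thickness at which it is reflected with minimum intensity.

Top surface (1.0 → 1.461): reflection off a higher-index medium gives a half-wave phase shift.
At the lower boundary (n = 1.461 to n = 1.538) the reflected ray undergoes a half-wave phase shift.
The two reflections carry the same phase change, so no net offset.
So the condition for destructive reflection is 2 n t = (m + ½) λ.
Minimum at m = 0: t = λ / (4 n) = 450 / (4 × 1.461) = 77.0 nm.

77.0 nm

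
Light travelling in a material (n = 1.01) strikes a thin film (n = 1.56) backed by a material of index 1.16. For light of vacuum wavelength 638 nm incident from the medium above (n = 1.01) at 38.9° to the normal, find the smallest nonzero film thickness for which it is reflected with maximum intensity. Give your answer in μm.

Ray reflecting at the top interface goes from n = 1.01 toward n = 1.56: a half-wave phase shift.
Ray reflecting at the bottom interface goes from n = 1.56 toward n = 1.16: no phase shift.
The two reflections differ by half a wavelength.
For bright reflection here: 2 n t cos θ_r = (m + ½) λ.
Snell's law: 1.01 sin 38.9° = 1.56 sin θ_r → sin θ_r = 0.407, cos θ_r = 0.914.
Minimum at m = 0: t = λ / (4 n cos θ_r) = 638 / (4 × 1.56 × 0.914) = 112 nm.

0.112 μm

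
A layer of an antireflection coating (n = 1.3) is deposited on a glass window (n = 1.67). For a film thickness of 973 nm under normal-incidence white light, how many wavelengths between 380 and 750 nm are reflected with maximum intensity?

3

At the upper boundary (n = 1.0 to n = 1.3) the reflected ray undergoes a half-wave phase shift.
At the lower boundary (n = 1.3 to n = 1.67) the reflected ray undergoes a half-wave phase shift.
The two reflections carry the same phase change, so no net offset.
So the condition for constructive reflection is 2 n t = m λ.
λ = 2 n t / m = 2530 / m nm.
m=3: 843 nm (IR); m=4: 632 nm (visible); m=5: 506 nm (visible); m=6: 422 nm (visible); m=7: 361 nm (UV).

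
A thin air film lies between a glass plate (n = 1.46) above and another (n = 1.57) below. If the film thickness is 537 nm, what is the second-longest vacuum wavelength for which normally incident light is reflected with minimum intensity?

537 nm

Top surface (1.46 → 1.0): reflection off a lower-index medium gives no phase shift.
At the lower boundary (n = 1.0 to n = 1.57) the reflected ray undergoes a half-wave phase shift.
Exactly one π shift → a net half-wave offset.
So the condition for destructive reflection is 2 n t = m λ.
λ = 2 n t / m. The second-longest wavelength is m = 2: λ = 2 × 1.0 × 537 / 2.00 = 537 nm.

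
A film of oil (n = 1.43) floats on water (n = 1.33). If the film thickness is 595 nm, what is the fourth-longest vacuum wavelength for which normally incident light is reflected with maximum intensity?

486 nm

At the upper boundary (n = 1.0 to n = 1.43) the reflected ray undergoes a half-wave phase shift.
Ray reflecting at the bottom interface goes from n = 1.43 toward n = 1.33: no phase shift.
Net: one phase inversion between the two reflected rays.
So the condition for constructive reflection is 2 n t = (m + ½) λ.
λ = 2 n t / (m + ½). The fourth-longest wavelength is m = 3: λ = 2 × 1.43 × 595 / 3.50 = 486 nm.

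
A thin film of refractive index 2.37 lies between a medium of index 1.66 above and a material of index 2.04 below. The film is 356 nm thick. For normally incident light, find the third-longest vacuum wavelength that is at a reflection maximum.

Top surface (1.66 → 2.37): reflection off a higher-index medium gives a half-wave phase shift.
At the lower boundary (n = 2.37 to n = 2.04) the reflected ray undergoes no phase shift.
The two reflections differ by half a wavelength.
For strong reflection here: 2 n t = (m + ½) λ.
λ = 2 n t / (m + ½). The third-longest wavelength is m = 2: λ = 2 × 2.37 × 356 / 2.50 = 675 nm.

675 nm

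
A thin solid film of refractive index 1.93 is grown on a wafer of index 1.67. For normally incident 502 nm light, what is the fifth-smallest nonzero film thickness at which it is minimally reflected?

650 nm

Ray reflecting at the top interface goes from n = 1.0 toward n = 1.93: a half-wave phase shift.
Bottom surface (1.93 → 1.67): reflection off a lower-index medium gives no phase shift.
Net: one phase inversion between the two reflected rays.
For dark reflection here: 2 n t = m λ.
The fifth-smallest nonzero thickness corresponds to m = 5: t = m λ / (2 n) = 5.00 × 502 / (2 × 1.93) = 650 nm.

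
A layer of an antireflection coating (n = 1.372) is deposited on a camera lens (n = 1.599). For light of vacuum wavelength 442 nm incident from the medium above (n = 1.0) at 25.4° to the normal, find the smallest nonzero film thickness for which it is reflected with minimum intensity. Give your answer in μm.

0.0848 μm

Top surface (1.0 → 1.372): reflection off a higher-index medium gives a half-wave phase shift.
Bottom surface (1.372 → 1.599): reflection off a higher-index medium gives a half-wave phase shift.
Zero or two π shifts → no net half-wave offset.
So the condition for destructive reflection is 2 n t cos θ_r = (m + ½) λ.
Snell's law: 1.0 sin 25.4° = 1.372 sin θ_r → sin θ_r = 0.313, cos θ_r = 0.950.
Minimum at m = 0: t = λ / (4 n cos θ_r) = 442 / (4 × 1.372 × 0.950) = 84.8 nm.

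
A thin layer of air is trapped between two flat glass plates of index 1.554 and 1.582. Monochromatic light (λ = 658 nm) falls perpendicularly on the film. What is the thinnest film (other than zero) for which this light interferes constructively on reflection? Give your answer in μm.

0.165 μm

Ray reflecting at the top interface goes from n = 1.554 toward n = 1.0: no phase shift.
Ray reflecting at the bottom interface goes from n = 1.0 toward n = 1.582: a half-wave phase shift.
The two reflections differ by half a wavelength.
So the condition for constructive reflection is 2 n t = (m + ½) λ.
Minimum at m = 0: t = λ / (4 n) = 658 / (4 × 1.0) = 165 nm.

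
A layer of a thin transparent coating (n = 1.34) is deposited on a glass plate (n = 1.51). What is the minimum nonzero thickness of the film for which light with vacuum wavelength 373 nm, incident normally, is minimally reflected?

69.6 nm

At the upper boundary (n = 1.0 to n = 1.34) the reflected ray undergoes a half-wave phase shift.
Ray reflecting at the bottom interface goes from n = 1.34 toward n = 1.51: a half-wave phase shift.
Zero or two π shifts → no net half-wave offset.
With no net inversion, destructive interference in reflection requires 2 n t = (m + ½) λ.
Minimum at m = 0: t = λ / (4 n) = 373 / (4 × 1.34) = 69.6 nm.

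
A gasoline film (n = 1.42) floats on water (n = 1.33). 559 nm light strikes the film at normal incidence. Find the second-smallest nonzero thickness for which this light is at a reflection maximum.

Ray reflecting at the top interface goes from n = 1.0 toward n = 1.42: a half-wave phase shift.
At the lower boundary (n = 1.42 to n = 1.33) the reflected ray undergoes no phase shift.
The two reflections differ by half a wavelength.
So the condition for constructive reflection is 2 n t = (m + ½) λ.
The second-smallest nonzero thickness corresponds to m = 1: t = (m + ½) λ / (2 n) = 1.50 × 559 / (2 × 1.42) = 295 nm.

295 nm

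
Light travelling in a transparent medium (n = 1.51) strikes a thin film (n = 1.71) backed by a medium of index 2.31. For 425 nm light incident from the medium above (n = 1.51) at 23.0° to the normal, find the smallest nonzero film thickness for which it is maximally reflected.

132 nm

At the upper boundary (n = 1.51 to n = 1.71) the reflected ray undergoes a half-wave phase shift.
At the lower boundary (n = 1.71 to n = 2.31) the reflected ray undergoes a half-wave phase shift.
Zero or two π shifts → no net half-wave offset.
With no net inversion, constructive interference in reflection requires 2 n t cos θ_r = m λ.
Snell's law: 1.51 sin 23.0° = 1.71 sin θ_r → sin θ_r = 0.345, cos θ_r = 0.939.
Minimum nonzero at m = 1: t = λ / (2 n cos θ_r) = 425 / (2 × 1.71 × 0.939) = 132 nm.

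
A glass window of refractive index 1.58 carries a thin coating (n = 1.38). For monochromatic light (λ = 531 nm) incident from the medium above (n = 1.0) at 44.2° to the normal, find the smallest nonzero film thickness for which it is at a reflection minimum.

At the upper boundary (n = 1.0 to n = 1.38) the reflected ray undergoes a half-wave phase shift.
Bottom surface (1.38 → 1.58): reflection off a higher-index medium gives a half-wave phase shift.
Net: no relative phase inversion (both shifts match).
So the condition for destructive reflection is 2 n t cos θ_r = (m + ½) λ.
Snell's law: 1.0 sin 44.2° = 1.38 sin θ_r → sin θ_r = 0.505, cos θ_r = 0.863.
Minimum at m = 0: t = λ / (4 n cos θ_r) = 531 / (4 × 1.38 × 0.863) = 111 nm.

111 nm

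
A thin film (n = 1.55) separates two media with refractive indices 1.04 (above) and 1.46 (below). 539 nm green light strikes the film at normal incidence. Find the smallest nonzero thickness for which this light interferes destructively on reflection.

Top surface (1.04 → 1.55): reflection off a higher-index medium gives a half-wave phase shift.
Ray reflecting at the bottom interface goes from n = 1.55 toward n = 1.46: no phase shift.
Exactly one π shift → a net half-wave offset.
For dark reflection here: 2 n t = m λ.
The smallest nonzero thickness corresponds to m = 1: t = m λ / (2 n) = 1.00 × 539 / (2 × 1.55) = 174 nm.

174 nm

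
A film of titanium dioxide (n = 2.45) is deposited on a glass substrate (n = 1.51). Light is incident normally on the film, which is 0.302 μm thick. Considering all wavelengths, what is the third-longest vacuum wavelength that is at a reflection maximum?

Top surface (1.0 → 2.45): reflection off a higher-index medium gives a half-wave phase shift.
Ray reflecting at the bottom interface goes from n = 2.45 toward n = 1.51: no phase shift.
Exactly one π shift → a net half-wave offset.
With one net inversion, constructive interference in reflection requires 2 n t = (m + ½) λ.
λ = 2 n t / (m + ½). The third-longest wavelength is m = 2: λ = 2 × 2.45 × 302 / 2.50 = 592 nm.

592 nm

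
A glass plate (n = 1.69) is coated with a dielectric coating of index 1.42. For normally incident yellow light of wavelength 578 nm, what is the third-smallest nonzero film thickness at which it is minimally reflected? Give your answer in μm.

0.509 μm

Top surface (1.0 → 1.42): reflection off a higher-index medium gives a half-wave phase shift.
Ray reflecting at the bottom interface goes from n = 1.42 toward n = 1.69: a half-wave phase shift.
Net: no relative phase inversion (both shifts match).
For weak reflection here: 2 n t = (m + ½) λ.
The third-smallest nonzero thickness corresponds to m = 2: t = (m + ½) λ / (2 n) = 2.50 × 578 / (2 × 1.42) = 509 nm.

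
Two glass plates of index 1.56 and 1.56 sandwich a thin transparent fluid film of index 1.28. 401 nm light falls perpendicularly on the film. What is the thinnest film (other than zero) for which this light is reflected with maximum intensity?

Top surface (1.56 → 1.28): reflection off a lower-index medium gives no phase shift.
Bottom surface (1.28 → 1.56): reflection off a higher-index medium gives a half-wave phase shift.
Net: one phase inversion between the two reflected rays.
For strong reflection here: 2 n t = (m + ½) λ.
Minimum at m = 0: t = λ / (4 n) = 401 / (4 × 1.28) = 78.3 nm.

78.3 nm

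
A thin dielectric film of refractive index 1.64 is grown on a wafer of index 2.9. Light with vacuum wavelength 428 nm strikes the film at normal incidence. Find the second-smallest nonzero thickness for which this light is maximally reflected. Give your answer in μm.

Ray reflecting at the top interface goes from n = 1.0 toward n = 1.64: a half-wave phase shift.
At the lower boundary (n = 1.64 to n = 2.9) the reflected ray undergoes a half-wave phase shift.
Net: no relative phase inversion (both shifts match).
So the condition for constructive reflection is 2 n t = m λ.
The second-smallest nonzero thickness corresponds to m = 2: t = m λ / (2 n) = 2.00 × 428 / (2 × 1.64) = 261 nm.

0.261 μm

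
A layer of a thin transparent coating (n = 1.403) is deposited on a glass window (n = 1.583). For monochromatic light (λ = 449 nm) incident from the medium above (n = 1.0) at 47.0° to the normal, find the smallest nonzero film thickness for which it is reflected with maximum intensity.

188 nm

Ray reflecting at the top interface goes from n = 1.0 toward n = 1.403: a half-wave phase shift.
Ray reflecting at the bottom interface goes from n = 1.403 toward n = 1.583: a half-wave phase shift.
Zero or two π shifts → no net half-wave offset.
With no net inversion, constructive interference in reflection requires 2 n t cos θ_r = m λ.
Snell's law: 1.0 sin 47.0° = 1.403 sin θ_r → sin θ_r = 0.521, cos θ_r = 0.853.
Minimum nonzero at m = 1: t = λ / (2 n cos θ_r) = 449 / (2 × 1.403 × 0.853) = 188 nm.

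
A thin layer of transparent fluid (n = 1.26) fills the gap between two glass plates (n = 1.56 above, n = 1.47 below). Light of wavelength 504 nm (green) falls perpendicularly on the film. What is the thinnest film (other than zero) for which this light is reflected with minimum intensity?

200 nm

Top surface (1.56 → 1.26): reflection off a lower-index medium gives no phase shift.
Bottom surface (1.26 → 1.47): reflection off a higher-index medium gives a half-wave phase shift.
Exactly one π shift → a net half-wave offset.
So the condition for destructive reflection is 2 n t = m λ.
Minimum nonzero at m = 1: t = λ / (2 n) = 504 / (2 × 1.26) = 200 nm.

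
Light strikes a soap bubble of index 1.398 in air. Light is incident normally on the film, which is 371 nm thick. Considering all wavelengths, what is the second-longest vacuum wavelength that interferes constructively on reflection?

692 nm

Top surface (1.0 → 1.398): reflection off a higher-index medium gives a half-wave phase shift.
Bottom surface (1.398 → 1.0): reflection off a lower-index medium gives no phase shift.
Net: one phase inversion between the two reflected rays.
So the condition for constructive reflection is 2 n t = (m + ½) λ.
λ = 2 n t / (m + ½). The second-longest wavelength is m = 1: λ = 2 × 1.398 × 371 / 1.50 = 692 nm.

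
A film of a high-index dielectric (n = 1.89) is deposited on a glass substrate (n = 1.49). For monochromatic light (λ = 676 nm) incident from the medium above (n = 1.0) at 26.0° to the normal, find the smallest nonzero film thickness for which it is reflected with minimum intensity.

Ray reflecting at the top interface goes from n = 1.0 toward n = 1.89: a half-wave phase shift.
Ray reflecting at the bottom interface goes from n = 1.89 toward n = 1.49: no phase shift.
Net: one phase inversion between the two reflected rays.
With one net inversion, destructive interference in reflection requires 2 n t cos θ_r = m λ.
Snell's law: 1.0 sin 26.0° = 1.89 sin θ_r → sin θ_r = 0.232, cos θ_r = 0.973.
Minimum nonzero at m = 1: t = λ / (2 n cos θ_r) = 676 / (2 × 1.89 × 0.973) = 184 nm.

184 nm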